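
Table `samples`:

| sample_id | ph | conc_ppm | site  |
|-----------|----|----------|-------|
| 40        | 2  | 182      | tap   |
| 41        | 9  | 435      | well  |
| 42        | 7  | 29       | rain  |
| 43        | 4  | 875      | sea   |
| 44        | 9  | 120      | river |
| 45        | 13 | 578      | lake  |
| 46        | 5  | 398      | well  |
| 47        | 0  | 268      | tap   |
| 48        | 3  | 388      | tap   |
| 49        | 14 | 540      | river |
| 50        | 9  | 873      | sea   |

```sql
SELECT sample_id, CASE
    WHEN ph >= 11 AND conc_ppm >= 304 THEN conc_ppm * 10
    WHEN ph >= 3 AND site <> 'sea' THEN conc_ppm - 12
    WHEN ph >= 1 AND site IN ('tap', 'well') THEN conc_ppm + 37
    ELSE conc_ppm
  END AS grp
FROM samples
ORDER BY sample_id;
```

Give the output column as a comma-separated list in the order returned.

219, 423, 17, 875, 108, 5780, 386, 268, 376, 5400, 873

sample_id=40: ph >= 1 AND site IN ('tap', 'well') → 219
sample_id=41: ph >= 3 AND site <> 'sea' → 423
sample_id=42: ph >= 3 AND site <> 'sea' → 17
sample_id=43: ELSE → 875
sample_id=44: ph >= 3 AND site <> 'sea' → 108
sample_id=45: ph >= 11 AND conc_ppm >= 304 → 5780
sample_id=46: ph >= 3 AND site <> 'sea' → 386
sample_id=47: ELSE → 268
sample_id=48: ph >= 3 AND site <> 'sea' → 376
sample_id=49: ph >= 11 AND conc_ppm >= 304 → 5400
sample_id=50: ELSE → 873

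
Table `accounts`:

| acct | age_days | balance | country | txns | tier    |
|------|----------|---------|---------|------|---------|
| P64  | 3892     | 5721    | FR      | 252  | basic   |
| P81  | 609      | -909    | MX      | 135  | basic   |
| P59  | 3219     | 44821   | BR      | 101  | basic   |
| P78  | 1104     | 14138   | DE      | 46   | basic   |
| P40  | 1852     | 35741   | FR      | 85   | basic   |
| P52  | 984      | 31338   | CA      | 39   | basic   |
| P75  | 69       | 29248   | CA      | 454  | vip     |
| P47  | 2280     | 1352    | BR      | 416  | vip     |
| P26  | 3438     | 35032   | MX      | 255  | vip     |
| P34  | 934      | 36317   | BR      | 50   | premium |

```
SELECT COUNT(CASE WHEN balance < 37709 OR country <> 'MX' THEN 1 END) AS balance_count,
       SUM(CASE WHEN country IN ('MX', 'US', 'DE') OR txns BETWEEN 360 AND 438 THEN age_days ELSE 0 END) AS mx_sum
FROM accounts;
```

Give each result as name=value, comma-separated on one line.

balance_count=10, mx_sum=7431

[balance_count: balance < 37709 OR country <> 'MX']
acct=P64: ✓ → 1
acct=P81: ✓ → 1
acct=P59: ✓ → 1
acct=P78: ✓ → 1
acct=P40: ✓ → 1
acct=P52: ✓ → 1
acct=P75: ✓ → 1
acct=P47: ✓ → 1
acct=P26: ✓ → 1
acct=P34: ✓ → 1
balance_count = COUNT(1, 1, 1, 1, 1, 1, 1, 1, 1, 1) = 10
—
[mx_sum: country IN ('MX', 'US', 'DE') OR txns BETWEEN 360 AND 438]
acct=P64: ✗
acct=P81: ✓ → 609
acct=P59: ✗
acct=P78: ✓ → 1104
acct=P40: ✗
acct=P52: ✗
acct=P75: ✗
acct=P47: ✓ → 2280
acct=P26: ✓ → 3438
acct=P34: ✗
mx_sum = 609 + 1104 + 2280 + 3438 = 7431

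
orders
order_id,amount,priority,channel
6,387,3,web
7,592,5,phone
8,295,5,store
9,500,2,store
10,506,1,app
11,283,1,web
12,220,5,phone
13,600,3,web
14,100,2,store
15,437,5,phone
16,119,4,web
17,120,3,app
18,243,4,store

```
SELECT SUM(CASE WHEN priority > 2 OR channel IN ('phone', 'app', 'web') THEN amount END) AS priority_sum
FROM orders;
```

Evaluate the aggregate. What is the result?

order_id=6: ✓ → 387
order_id=7: ✓ → 592
order_id=8: ✓ → 295
order_id=9: ✗
order_id=10: ✓ → 506
order_id=11: ✓ → 283
order_id=12: ✓ → 220
order_id=13: ✓ → 600
order_id=14: ✗
order_id=15: ✓ → 437
order_id=16: ✓ → 119
order_id=17: ✓ → 120
order_id=18: ✓ → 243
priority_sum = 387 + 592 + 295 + 506 + 283 + 220 + 600 + 437 + 119 + 120 + 243 = 3802

3802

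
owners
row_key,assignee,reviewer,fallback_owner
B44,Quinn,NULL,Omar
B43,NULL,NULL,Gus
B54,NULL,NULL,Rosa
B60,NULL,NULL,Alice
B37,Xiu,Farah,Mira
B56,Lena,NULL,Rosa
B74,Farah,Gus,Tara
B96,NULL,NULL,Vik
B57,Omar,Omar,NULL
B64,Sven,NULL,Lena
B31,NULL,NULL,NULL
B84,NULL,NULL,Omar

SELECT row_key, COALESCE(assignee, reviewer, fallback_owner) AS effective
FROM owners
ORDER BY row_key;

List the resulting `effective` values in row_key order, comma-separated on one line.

row_key=B31: assignee=NULL, reviewer=NULL, fallback_owner=NULL (all NULL) → NULL
row_key=B37: assignee=Xiu → Xiu
row_key=B43: assignee=NULL, reviewer=NULL, fallback_owner=Gus → Gus
row_key=B44: assignee=Quinn → Quinn
row_key=B54: assignee=NULL, reviewer=NULL, fallback_owner=Rosa → Rosa
row_key=B56: assignee=Lena → Lena
row_key=B57: assignee=Omar → Omar
row_key=B60: assignee=NULL, reviewer=NULL, fallback_owner=Alice → Alice
row_key=B64: assignee=Sven → Sven
row_key=B74: assignee=Farah → Farah
row_key=B84: assignee=NULL, reviewer=NULL, fallback_owner=Omar → Omar
row_key=B96: assignee=NULL, reviewer=NULL, fallback_owner=Vik → Vik

NULL, Xiu, Gus, Quinn, Rosa, Lena, Omar, Alice, Sven, Farah, Omar, Vik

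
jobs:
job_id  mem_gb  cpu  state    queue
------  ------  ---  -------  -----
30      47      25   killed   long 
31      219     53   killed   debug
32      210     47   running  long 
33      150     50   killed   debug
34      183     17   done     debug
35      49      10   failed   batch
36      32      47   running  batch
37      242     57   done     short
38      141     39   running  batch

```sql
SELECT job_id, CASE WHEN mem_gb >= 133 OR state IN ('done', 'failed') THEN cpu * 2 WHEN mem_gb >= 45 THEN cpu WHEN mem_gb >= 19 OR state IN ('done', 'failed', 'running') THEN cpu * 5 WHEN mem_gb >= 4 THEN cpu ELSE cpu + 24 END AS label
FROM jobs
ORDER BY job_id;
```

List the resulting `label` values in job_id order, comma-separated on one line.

job_id=30: mem_gb >= 45 → 25
job_id=31: mem_gb >= 133 OR state IN ('done', 'failed') → 106
job_id=32: mem_gb >= 133 OR state IN ('done', 'failed') → 94
job_id=33: mem_gb >= 133 OR state IN ('done', 'failed') → 100
job_id=34: mem_gb >= 133 OR state IN ('done', 'failed') → 34
job_id=35: mem_gb >= 133 OR state IN ('done', 'failed') → 20
job_id=36: mem_gb >= 19 OR state IN ('done', 'failed', 'running') → 235
job_id=37: mem_gb >= 133 OR state IN ('done', 'failed') → 114
job_id=38: mem_gb >= 133 OR state IN ('done', 'failed') → 78

25, 106, 94, 100, 34, 20, 235, 114, 78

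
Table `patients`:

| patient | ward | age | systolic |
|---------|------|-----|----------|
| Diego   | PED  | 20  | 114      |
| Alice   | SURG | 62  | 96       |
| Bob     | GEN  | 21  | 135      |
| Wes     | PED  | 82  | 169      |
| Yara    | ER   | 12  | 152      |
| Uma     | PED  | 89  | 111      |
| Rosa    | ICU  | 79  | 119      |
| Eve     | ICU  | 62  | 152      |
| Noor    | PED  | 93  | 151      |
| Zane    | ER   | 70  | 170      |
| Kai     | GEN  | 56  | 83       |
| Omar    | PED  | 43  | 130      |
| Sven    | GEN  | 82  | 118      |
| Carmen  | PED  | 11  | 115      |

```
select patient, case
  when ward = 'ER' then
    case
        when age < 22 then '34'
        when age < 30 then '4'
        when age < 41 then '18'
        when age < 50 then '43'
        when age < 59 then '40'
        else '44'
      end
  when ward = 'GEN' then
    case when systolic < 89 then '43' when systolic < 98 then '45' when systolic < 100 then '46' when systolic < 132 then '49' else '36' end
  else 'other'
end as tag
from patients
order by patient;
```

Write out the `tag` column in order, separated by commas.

patient=Alice: ward='SURG' → outer ELSE → other
patient=Bob: ward='GEN' → inner[ELSE] → 36
patient=Carmen: ward='PED' → outer ELSE → other
patient=Diego: ward='PED' → outer ELSE → other
patient=Eve: ward='ICU' → outer ELSE → other
patient=Kai: ward='GEN' → inner[systolic < 89] → 43
patient=Noor: ward='PED' → outer ELSE → other
patient=Omar: ward='PED' → outer ELSE → other
patient=Rosa: ward='ICU' → outer ELSE → other
patient=Sven: ward='GEN' → inner[systolic < 132] → 49
patient=Uma: ward='PED' → outer ELSE → other
patient=Wes: ward='PED' → outer ELSE → other
patient=Yara: ward='ER' → inner[age < 22] → 34
patient=Zane: ward='ER' → inner[ELSE] → 44

other, 36, other, other, other, 43, other, other, other, 49, other, other, 34, 44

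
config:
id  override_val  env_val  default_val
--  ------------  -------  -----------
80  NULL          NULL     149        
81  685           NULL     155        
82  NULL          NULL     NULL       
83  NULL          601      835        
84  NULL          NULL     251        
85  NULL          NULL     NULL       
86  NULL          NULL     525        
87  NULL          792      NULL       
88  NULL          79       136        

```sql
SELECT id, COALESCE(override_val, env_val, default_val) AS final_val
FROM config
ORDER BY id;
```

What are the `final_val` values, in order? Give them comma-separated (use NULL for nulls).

id=80: override_val=NULL, env_val=NULL, default_val=149 → 149
id=81: override_val=685 → 685
id=82: override_val=NULL, env_val=NULL, default_val=NULL (all NULL) → NULL
id=83: override_val=NULL, env_val=601 → 601
id=84: override_val=NULL, env_val=NULL, default_val=251 → 251
id=85: override_val=NULL, env_val=NULL, default_val=NULL (all NULL) → NULL
id=86: override_val=NULL, env_val=NULL, default_val=525 → 525
id=87: override_val=NULL, env_val=792 → 792
id=88: override_val=NULL, env_val=79 → 79

149, 685, NULL, 601, 251, NULL, 525, 792, 79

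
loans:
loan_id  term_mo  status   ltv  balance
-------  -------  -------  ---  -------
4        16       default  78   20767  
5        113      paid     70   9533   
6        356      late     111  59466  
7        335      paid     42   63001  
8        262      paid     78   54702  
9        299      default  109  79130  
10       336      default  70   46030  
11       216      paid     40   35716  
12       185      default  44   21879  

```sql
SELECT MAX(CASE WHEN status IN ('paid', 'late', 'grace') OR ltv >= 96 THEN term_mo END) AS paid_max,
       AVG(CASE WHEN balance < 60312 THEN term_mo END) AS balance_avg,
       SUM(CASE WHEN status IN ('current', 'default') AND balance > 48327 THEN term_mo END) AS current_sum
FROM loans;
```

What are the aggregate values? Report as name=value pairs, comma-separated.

paid_max=356, balance_avg=212, current_sum=299

[paid_max: status IN ('paid', 'late', 'grace') OR ltv >= 96]
loan_id=4: ✗
loan_id=5: ✓ → 113
loan_id=6: ✓ → 356
loan_id=7: ✓ → 335
loan_id=8: ✓ → 262
loan_id=9: ✓ → 299
loan_id=10: ✗
loan_id=11: ✓ → 216
loan_id=12: ✗
paid_max = MAX(113, 356, 335, 262, 299, 216) = 356
—
[balance_avg: balance < 60312]
loan_id=4: ✓ → 16
loan_id=5: ✓ → 113
loan_id=6: ✓ → 356
loan_id=7: ✗
loan_id=8: ✓ → 262
loan_id=9: ✗
loan_id=10: ✓ → 336
loan_id=11: ✓ → 216
loan_id=12: ✓ → 185
balance_avg = (16 + 113 + 356 + 262 + 336 + 216 + 185) / 7 = 212
—
[current_sum: status IN ('current', 'default') AND balance > 48327]
loan_id=4: ✗
loan_id=5: ✗
loan_id=6: ✗
loan_id=7: ✗
loan_id=8: ✗
loan_id=9: ✓ → 299
loan_id=10: ✗
loan_id=11: ✗
loan_id=12: ✗
current_sum = 299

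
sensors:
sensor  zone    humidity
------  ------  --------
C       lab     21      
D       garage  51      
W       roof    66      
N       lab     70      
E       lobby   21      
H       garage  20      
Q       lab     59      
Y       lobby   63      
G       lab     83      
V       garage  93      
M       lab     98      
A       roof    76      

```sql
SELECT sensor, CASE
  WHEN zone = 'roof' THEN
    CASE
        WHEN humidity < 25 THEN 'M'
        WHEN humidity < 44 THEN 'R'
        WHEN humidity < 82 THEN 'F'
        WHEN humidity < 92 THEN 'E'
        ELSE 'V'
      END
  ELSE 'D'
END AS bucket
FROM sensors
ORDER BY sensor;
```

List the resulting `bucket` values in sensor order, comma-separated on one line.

F, D, D, D, D, D, D, D, D, D, F, D

sensor=A: zone='roof' → inner[humidity < 82] → F
sensor=C: zone='lab' → outer ELSE → D
sensor=D: zone='garage' → outer ELSE → D
sensor=E: zone='lobby' → outer ELSE → D
sensor=G: zone='lab' → outer ELSE → D
sensor=H: zone='garage' → outer ELSE → D
sensor=M: zone='lab' → outer ELSE → D
sensor=N: zone='lab' → outer ELSE → D
sensor=Q: zone='lab' → outer ELSE → D
sensor=V: zone='garage' → outer ELSE → D
sensor=W: zone='roof' → inner[humidity < 82] → F
sensor=Y: zone='lobby' → outer ELSE → D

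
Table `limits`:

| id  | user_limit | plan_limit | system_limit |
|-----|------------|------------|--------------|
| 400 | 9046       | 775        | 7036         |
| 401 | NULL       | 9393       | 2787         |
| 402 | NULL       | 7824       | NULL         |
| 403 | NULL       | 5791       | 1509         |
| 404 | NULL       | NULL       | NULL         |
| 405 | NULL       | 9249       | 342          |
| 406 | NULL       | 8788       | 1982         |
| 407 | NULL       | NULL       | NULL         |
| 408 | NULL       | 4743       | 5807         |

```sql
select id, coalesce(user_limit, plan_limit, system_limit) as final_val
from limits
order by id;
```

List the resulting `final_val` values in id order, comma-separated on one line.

9046, 9393, 7824, 5791, NULL, 9249, 8788, NULL, 4743

id=400: user_limit=9046 → 9046
id=401: user_limit=NULL, plan_limit=9393 → 9393
id=402: user_limit=NULL, plan_limit=7824 → 7824
id=403: user_limit=NULL, plan_limit=5791 → 5791
id=404: user_limit=NULL, plan_limit=NULL, system_limit=NULL (all NULL) → NULL
id=405: user_limit=NULL, plan_limit=9249 → 9249
id=406: user_limit=NULL, plan_limit=8788 → 8788
id=407: user_limit=NULL, plan_limit=NULL, system_limit=NULL (all NULL) → NULL
id=408: user_limit=NULL, plan_limit=4743 → 4743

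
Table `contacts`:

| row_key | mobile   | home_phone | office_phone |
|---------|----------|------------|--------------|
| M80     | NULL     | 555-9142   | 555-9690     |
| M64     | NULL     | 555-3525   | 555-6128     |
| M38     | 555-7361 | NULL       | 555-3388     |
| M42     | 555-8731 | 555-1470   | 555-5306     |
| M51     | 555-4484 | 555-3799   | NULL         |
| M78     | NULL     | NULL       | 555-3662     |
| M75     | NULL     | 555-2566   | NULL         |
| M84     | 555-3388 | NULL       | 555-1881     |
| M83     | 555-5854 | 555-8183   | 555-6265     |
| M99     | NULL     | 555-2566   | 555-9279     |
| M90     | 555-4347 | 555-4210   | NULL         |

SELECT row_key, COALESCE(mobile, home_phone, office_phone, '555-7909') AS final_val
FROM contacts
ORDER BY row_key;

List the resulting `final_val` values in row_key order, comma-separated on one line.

555-7361, 555-8731, 555-4484, 555-3525, 555-2566, 555-3662, 555-9142, 555-5854, 555-3388, 555-4347, 555-2566

row_key=M38: mobile=555-7361 → 555-7361
row_key=M42: mobile=555-8731 → 555-8731
row_key=M51: mobile=555-4484 → 555-4484
row_key=M64: mobile=NULL, home_phone=555-3525 → 555-3525
row_key=M75: mobile=NULL, home_phone=555-2566 → 555-2566
row_key=M78: mobile=NULL, home_phone=NULL, office_phone=555-3662 → 555-3662
row_key=M80: mobile=NULL, home_phone=555-9142 → 555-9142
row_key=M83: mobile=555-5854 → 555-5854
row_key=M84: mobile=555-3388 → 555-3388
row_key=M90: mobile=555-4347 → 555-4347
row_key=M99: mobile=NULL, home_phone=555-2566 → 555-2566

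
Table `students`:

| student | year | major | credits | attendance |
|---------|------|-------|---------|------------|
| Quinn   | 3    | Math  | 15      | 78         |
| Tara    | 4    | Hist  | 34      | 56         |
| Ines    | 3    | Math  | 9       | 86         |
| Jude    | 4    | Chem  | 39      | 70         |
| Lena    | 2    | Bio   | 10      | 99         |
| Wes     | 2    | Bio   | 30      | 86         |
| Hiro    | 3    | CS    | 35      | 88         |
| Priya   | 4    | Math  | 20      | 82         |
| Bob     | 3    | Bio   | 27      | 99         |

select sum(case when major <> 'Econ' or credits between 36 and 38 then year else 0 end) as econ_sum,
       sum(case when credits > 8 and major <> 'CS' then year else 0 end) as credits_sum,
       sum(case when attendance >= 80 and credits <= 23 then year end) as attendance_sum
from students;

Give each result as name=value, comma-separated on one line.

[econ_sum: major <> 'Econ' or credits between 36 and 38]
student=Quinn: ✓ → 3
student=Tara: ✓ → 4
student=Ines: ✓ → 3
student=Jude: ✓ → 4
student=Lena: ✓ → 2
student=Wes: ✓ → 2
student=Hiro: ✓ → 3
student=Priya: ✓ → 4
student=Bob: ✓ → 3
econ_sum = 3 + 4 + 3 + 4 + 2 + 2 + 3 + 4 + 3 = 28
—
[credits_sum: credits > 8 and major <> 'CS']
student=Quinn: ✓ → 3
student=Tara: ✓ → 4
student=Ines: ✓ → 3
student=Jude: ✓ → 4
student=Lena: ✓ → 2
student=Wes: ✓ → 2
student=Hiro: ✗
student=Priya: ✓ → 4
student=Bob: ✓ → 3
credits_sum = 3 + 4 + 3 + 4 + 2 + 2 + 4 + 3 = 25
—
[attendance_sum: attendance >= 80 and credits <= 23]
student=Quinn: ✗
student=Tara: ✗
student=Ines: ✓ → 3
student=Jude: ✗
student=Lena: ✓ → 2
student=Wes: ✗
student=Hiro: ✗
student=Priya: ✓ → 4
student=Bob: ✗
attendance_sum = 3 + 2 + 4 = 9

econ_sum=28, credits_sum=25, attendance_sum=9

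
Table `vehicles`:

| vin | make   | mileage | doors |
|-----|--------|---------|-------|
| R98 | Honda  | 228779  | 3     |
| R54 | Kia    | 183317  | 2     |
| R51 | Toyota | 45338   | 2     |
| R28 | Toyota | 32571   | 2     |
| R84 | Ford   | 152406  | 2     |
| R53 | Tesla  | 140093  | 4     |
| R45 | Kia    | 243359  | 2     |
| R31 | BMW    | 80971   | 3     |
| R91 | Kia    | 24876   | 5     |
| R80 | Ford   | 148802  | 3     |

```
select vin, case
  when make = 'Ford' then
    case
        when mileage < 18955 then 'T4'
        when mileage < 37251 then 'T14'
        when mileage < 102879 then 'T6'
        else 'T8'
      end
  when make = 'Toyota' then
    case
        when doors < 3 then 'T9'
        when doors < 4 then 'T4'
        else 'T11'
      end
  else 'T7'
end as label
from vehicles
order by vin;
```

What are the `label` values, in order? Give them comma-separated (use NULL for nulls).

T9, T7, T7, T9, T7, T7, T8, T8, T7, T7

vin=R28: make='Toyota' → inner[doors < 3] → T9
vin=R31: make='BMW' → outer ELSE → T7
vin=R45: make='Kia' → outer ELSE → T7
vin=R51: make='Toyota' → inner[doors < 3] → T9
vin=R53: make='Tesla' → outer ELSE → T7
vin=R54: make='Kia' → outer ELSE → T7
vin=R80: make='Ford' → inner[ELSE] → T8
vin=R84: make='Ford' → inner[ELSE] → T8
vin=R91: make='Kia' → outer ELSE → T7
vin=R98: make='Honda' → outer ELSE → T7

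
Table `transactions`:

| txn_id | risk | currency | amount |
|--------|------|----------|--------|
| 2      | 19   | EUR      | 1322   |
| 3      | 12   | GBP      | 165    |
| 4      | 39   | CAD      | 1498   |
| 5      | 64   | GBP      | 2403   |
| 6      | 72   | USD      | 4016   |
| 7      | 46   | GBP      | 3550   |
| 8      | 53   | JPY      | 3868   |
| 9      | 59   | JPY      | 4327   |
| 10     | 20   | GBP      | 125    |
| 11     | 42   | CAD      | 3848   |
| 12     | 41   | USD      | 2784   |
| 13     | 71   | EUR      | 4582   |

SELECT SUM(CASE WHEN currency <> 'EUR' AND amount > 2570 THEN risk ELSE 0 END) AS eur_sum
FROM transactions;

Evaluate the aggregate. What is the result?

313

txn_id=2: ✗
txn_id=3: ✗
txn_id=4: ✗
txn_id=5: ✗
txn_id=6: ✓ → 72
txn_id=7: ✓ → 46
txn_id=8: ✓ → 53
txn_id=9: ✓ → 59
txn_id=10: ✗
txn_id=11: ✓ → 42
txn_id=12: ✓ → 41
txn_id=13: ✗
eur_sum = 72 + 46 + 53 + 59 + 42 + 41 = 313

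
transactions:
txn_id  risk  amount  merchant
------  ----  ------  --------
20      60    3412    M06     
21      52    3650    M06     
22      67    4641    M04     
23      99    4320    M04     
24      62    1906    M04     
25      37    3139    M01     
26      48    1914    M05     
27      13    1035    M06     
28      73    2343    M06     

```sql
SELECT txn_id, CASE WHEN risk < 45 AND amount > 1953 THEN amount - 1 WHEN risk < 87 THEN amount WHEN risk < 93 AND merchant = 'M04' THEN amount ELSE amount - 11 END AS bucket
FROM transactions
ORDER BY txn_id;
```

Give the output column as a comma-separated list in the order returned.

txn_id=20: risk < 87 → 3412
txn_id=21: risk < 87 → 3650
txn_id=22: risk < 87 → 4641
txn_id=23: ELSE → 4309
txn_id=24: risk < 87 → 1906
txn_id=25: risk < 45 AND amount > 1953 → 3138
txn_id=26: risk < 87 → 1914
txn_id=27: risk < 87 → 1035
txn_id=28: risk < 87 → 2343

3412, 3650, 4641, 4309, 1906, 3138, 1914, 1035, 2343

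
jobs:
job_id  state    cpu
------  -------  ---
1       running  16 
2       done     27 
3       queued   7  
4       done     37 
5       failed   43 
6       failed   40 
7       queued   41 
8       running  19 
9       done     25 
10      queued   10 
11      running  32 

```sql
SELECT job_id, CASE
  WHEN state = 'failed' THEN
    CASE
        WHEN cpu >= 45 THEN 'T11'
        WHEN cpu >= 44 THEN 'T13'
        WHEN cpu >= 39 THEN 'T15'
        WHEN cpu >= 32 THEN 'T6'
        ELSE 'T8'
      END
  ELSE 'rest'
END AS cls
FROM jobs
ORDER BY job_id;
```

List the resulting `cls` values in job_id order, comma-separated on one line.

rest, rest, rest, rest, T15, T15, rest, rest, rest, rest, rest

job_id=1: state='running' → outer ELSE → rest
job_id=2: state='done' → outer ELSE → rest
job_id=3: state='queued' → outer ELSE → rest
job_id=4: state='done' → outer ELSE → rest
job_id=5: state='failed' → inner[cpu >= 39] → T15
job_id=6: state='failed' → inner[cpu >= 39] → T15
job_id=7: state='queued' → outer ELSE → rest
job_id=8: state='running' → outer ELSE → rest
job_id=9: state='done' → outer ELSE → rest
job_id=10: state='queued' → outer ELSE → rest
job_id=11: state='running' → outer ELSE → rest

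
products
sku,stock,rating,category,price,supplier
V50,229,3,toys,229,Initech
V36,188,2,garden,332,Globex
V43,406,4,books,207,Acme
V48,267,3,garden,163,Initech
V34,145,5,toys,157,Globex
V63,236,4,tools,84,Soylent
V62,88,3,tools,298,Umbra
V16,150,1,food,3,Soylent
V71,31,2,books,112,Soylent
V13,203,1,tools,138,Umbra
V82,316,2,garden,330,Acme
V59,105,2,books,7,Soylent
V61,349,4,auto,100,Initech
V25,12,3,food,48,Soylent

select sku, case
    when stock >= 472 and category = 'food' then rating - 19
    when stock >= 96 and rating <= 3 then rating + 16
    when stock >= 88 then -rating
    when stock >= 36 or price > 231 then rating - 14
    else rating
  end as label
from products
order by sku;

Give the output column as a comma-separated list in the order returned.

sku=V13: stock >= 96 and rating <= 3 → 17
sku=V16: stock >= 96 and rating <= 3 → 17
sku=V25: ELSE → 3
sku=V34: stock >= 88 → -5
sku=V36: stock >= 96 and rating <= 3 → 18
sku=V43: stock >= 88 → -4
sku=V48: stock >= 96 and rating <= 3 → 19
sku=V50: stock >= 96 and rating <= 3 → 19
sku=V59: stock >= 96 and rating <= 3 → 18
sku=V61: stock >= 88 → -4
sku=V62: stock >= 88 → -3
sku=V63: stock >= 88 → -4
sku=V71: ELSE → 2
sku=V82: stock >= 96 and rating <= 3 → 18

17, 17, 3, -5, 18, -4, 19, 19, 18, -4, -3, -4, 2, 18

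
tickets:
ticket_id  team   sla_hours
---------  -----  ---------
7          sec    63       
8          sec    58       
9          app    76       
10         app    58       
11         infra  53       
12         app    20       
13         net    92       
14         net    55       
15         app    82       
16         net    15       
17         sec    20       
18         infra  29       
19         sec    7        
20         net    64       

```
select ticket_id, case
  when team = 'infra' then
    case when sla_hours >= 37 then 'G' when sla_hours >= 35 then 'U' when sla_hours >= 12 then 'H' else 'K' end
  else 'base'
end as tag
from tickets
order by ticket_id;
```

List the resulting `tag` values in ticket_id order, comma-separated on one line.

base, base, base, base, G, base, base, base, base, base, base, H, base, base

ticket_id=7: team='sec' → outer ELSE → base
ticket_id=8: team='sec' → outer ELSE → base
ticket_id=9: team='app' → outer ELSE → base
ticket_id=10: team='app' → outer ELSE → base
ticket_id=11: team='infra' → inner[sla_hours >= 37] → G
ticket_id=12: team='app' → outer ELSE → base
ticket_id=13: team='net' → outer ELSE → base
ticket_id=14: team='net' → outer ELSE → base
ticket_id=15: team='app' → outer ELSE → base
ticket_id=16: team='net' → outer ELSE → base
ticket_id=17: team='sec' → outer ELSE → base
ticket_id=18: team='infra' → inner[sla_hours >= 12] → H
ticket_id=19: team='sec' → outer ELSE → base
ticket_id=20: team='net' → outer ELSE → base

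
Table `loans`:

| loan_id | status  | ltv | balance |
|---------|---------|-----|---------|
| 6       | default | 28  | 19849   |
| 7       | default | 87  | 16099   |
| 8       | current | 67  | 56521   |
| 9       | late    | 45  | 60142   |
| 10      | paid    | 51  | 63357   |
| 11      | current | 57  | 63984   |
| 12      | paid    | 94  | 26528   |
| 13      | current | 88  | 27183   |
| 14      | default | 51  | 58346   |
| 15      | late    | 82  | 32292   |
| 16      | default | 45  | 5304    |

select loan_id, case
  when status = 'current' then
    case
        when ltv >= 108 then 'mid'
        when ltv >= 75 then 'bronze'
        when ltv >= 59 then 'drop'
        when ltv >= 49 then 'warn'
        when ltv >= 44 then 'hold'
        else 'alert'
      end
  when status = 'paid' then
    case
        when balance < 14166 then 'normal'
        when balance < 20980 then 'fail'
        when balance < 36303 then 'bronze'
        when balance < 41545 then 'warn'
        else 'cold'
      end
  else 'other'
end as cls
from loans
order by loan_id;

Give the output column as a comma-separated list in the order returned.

other, other, drop, other, cold, warn, bronze, bronze, other, other, other

loan_id=6: status='default' → outer ELSE → other
loan_id=7: status='default' → outer ELSE → other
loan_id=8: status='current' → inner[ltv >= 59] → drop
loan_id=9: status='late' → outer ELSE → other
loan_id=10: status='paid' → inner[ELSE] → cold
loan_id=11: status='current' → inner[ltv >= 49] → warn
loan_id=12: status='paid' → inner[balance < 36303] → bronze
loan_id=13: status='current' → inner[ltv >= 75] → bronze
loan_id=14: status='default' → outer ELSE → other
loan_id=15: status='late' → outer ELSE → other
loan_id=16: status='default' → outer ELSE → other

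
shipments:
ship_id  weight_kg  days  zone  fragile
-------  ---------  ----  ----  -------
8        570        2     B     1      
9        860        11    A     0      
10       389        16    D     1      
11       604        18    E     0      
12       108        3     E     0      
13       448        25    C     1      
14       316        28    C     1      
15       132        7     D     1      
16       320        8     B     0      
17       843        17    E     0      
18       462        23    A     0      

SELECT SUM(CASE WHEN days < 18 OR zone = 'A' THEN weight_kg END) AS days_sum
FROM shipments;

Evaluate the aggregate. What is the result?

ship_id=8: ✓ → 570
ship_id=9: ✓ → 860
ship_id=10: ✓ → 389
ship_id=11: ✗
ship_id=12: ✓ → 108
ship_id=13: ✗
ship_id=14: ✗
ship_id=15: ✓ → 132
ship_id=16: ✓ → 320
ship_id=17: ✓ → 843
ship_id=18: ✓ → 462
days_sum = 570 + 860 + 389 + 108 + 132 + 320 + 843 + 462 = 3684

3684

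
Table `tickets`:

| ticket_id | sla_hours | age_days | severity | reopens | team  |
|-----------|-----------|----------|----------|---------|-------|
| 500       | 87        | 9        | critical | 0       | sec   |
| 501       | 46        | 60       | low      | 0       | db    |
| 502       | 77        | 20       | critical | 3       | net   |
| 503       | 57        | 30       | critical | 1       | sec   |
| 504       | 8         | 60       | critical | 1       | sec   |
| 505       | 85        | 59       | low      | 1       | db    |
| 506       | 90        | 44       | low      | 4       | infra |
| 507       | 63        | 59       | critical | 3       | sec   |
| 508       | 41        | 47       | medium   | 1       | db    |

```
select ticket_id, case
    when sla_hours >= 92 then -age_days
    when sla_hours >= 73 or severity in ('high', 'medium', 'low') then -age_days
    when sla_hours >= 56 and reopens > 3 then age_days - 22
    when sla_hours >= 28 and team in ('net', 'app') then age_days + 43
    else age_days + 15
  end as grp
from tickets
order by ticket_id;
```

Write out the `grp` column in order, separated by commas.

ticket_id=500: sla_hours >= 73 or severity in ('high', 'medium', 'low') → -9
ticket_id=501: sla_hours >= 73 or severity in ('high', 'medium', 'low') → -60
ticket_id=502: sla_hours >= 73 or severity in ('high', 'medium', 'low') → -20
ticket_id=503: ELSE → 45
ticket_id=504: ELSE → 75
ticket_id=505: sla_hours >= 73 or severity in ('high', 'medium', 'low') → -59
ticket_id=506: sla_hours >= 73 or severity in ('high', 'medium', 'low') → -44
ticket_id=507: ELSE → 74
ticket_id=508: sla_hours >= 73 or severity in ('high', 'medium', 'low') → -47

-9, -60, -20, 45, 75, -59, -44, 74, -47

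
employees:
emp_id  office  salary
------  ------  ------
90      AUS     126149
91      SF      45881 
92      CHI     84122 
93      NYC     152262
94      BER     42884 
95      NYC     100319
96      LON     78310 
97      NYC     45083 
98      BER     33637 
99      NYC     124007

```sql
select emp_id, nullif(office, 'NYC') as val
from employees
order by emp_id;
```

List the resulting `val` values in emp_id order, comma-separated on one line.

emp_id=90: office=AUS vs NYC: differ → AUS
emp_id=91: office=SF vs NYC: differ → SF
emp_id=92: office=CHI vs NYC: differ → CHI
emp_id=93: office=NYC vs NYC: equal → NULL
emp_id=94: office=BER vs NYC: differ → BER
emp_id=95: office=NYC vs NYC: equal → NULL
emp_id=96: office=LON vs NYC: differ → LON
emp_id=97: office=NYC vs NYC: equal → NULL
emp_id=98: office=BER vs NYC: differ → BER
emp_id=99: office=NYC vs NYC: equal → NULL

AUS, SF, CHI, NULL, BER, NULL, LON, NULL, BER, NULL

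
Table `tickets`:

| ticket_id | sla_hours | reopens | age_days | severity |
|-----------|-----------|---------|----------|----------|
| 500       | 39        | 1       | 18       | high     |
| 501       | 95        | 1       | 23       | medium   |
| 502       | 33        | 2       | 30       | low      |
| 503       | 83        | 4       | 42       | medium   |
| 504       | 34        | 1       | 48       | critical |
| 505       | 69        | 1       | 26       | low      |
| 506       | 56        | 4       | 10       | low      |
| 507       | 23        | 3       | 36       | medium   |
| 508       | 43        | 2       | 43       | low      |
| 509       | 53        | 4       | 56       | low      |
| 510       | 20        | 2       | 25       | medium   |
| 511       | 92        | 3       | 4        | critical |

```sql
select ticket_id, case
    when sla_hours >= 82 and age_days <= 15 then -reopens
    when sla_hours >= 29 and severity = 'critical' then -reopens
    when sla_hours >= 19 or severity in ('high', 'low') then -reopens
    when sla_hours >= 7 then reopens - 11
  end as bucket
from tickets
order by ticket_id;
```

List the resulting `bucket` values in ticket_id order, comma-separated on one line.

-1, -1, -2, -4, -1, -1, -4, -3, -2, -4, -2, -3

ticket_id=500: sla_hours >= 19 or severity in ('high', 'low') → -1
ticket_id=501: sla_hours >= 19 or severity in ('high', 'low') → -1
ticket_id=502: sla_hours >= 19 or severity in ('high', 'low') → -2
ticket_id=503: sla_hours >= 19 or severity in ('high', 'low') → -4
ticket_id=504: sla_hours >= 29 and severity = 'critical' → -1
ticket_id=505: sla_hours >= 19 or severity in ('high', 'low') → -1
ticket_id=506: sla_hours >= 19 or severity in ('high', 'low') → -4
ticket_id=507: sla_hours >= 19 or severity in ('high', 'low') → -3
ticket_id=508: sla_hours >= 19 or severity in ('high', 'low') → -2
ticket_id=509: sla_hours >= 19 or severity in ('high', 'low') → -4
ticket_id=510: sla_hours >= 19 or severity in ('high', 'low') → -2
ticket_id=511: sla_hours >= 82 and age_days <= 15 → -3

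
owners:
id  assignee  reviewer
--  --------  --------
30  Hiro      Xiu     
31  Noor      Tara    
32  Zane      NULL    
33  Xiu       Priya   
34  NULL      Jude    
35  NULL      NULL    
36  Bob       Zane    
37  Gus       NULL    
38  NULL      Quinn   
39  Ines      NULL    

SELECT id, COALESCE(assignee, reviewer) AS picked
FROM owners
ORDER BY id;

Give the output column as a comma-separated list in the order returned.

Hiro, Noor, Zane, Xiu, Jude, NULL, Bob, Gus, Quinn, Ines

id=30: assignee=Hiro → Hiro
id=31: assignee=Noor → Noor
id=32: assignee=Zane → Zane
id=33: assignee=Xiu → Xiu
id=34: assignee=NULL, reviewer=Jude → Jude
id=35: assignee=NULL, reviewer=NULL (all NULL) → NULL
id=36: assignee=Bob → Bob
id=37: assignee=Gus → Gus
id=38: assignee=NULL, reviewer=Quinn → Quinn
id=39: assignee=Ines → Ines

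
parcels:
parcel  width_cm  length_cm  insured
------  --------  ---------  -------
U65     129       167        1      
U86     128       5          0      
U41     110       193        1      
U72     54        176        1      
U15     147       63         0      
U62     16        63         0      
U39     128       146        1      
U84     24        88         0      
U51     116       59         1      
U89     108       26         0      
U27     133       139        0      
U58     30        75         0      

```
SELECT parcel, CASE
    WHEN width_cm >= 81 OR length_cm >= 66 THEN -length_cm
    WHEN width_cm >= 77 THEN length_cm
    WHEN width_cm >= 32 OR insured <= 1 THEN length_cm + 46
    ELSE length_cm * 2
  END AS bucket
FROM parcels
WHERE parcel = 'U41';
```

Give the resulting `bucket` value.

-193

parcel = U41: width_cm=110, length_cm=193, insured=1.
width_cm >= 81 OR length_cm >= 66 → true → -193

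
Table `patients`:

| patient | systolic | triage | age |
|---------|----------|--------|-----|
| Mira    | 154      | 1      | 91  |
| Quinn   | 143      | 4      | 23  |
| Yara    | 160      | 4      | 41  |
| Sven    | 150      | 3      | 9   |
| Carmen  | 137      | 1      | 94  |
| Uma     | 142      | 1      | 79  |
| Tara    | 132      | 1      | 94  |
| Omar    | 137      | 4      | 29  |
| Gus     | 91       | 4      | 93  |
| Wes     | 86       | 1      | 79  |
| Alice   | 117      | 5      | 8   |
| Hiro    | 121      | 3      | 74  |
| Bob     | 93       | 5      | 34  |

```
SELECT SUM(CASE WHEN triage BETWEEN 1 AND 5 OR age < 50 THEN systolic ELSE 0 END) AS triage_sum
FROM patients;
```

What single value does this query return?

patient=Mira: ✓ → 154
patient=Quinn: ✓ → 143
patient=Yara: ✓ → 160
patient=Sven: ✓ → 150
patient=Carmen: ✓ → 137
patient=Uma: ✓ → 142
patient=Tara: ✓ → 132
patient=Omar: ✓ → 137
patient=Gus: ✓ → 91
patient=Wes: ✓ → 86
patient=Alice: ✓ → 117
patient=Hiro: ✓ → 121
patient=Bob: ✓ → 93
triage_sum = 154 + 143 + 160 + 150 + 137 + 142 + 132 + 137 + 91 + 86 + 117 + 121 + 93 = 1663

1663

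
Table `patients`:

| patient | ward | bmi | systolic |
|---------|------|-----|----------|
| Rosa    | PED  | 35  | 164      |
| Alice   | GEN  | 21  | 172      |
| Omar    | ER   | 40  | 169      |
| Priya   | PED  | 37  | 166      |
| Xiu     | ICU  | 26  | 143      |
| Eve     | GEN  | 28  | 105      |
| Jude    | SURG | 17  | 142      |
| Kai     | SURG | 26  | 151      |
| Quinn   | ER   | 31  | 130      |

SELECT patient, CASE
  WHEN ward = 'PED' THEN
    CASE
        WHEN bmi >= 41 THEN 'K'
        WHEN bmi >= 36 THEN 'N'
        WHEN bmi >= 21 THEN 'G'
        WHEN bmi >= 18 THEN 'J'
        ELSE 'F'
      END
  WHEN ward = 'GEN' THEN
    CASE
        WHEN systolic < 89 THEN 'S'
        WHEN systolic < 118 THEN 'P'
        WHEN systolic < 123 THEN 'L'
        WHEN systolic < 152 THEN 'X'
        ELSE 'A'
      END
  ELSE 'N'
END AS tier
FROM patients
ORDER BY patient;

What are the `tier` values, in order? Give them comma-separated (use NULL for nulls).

patient=Alice: ward='GEN' → inner[ELSE] → A
patient=Eve: ward='GEN' → inner[systolic < 118] → P
patient=Jude: ward='SURG' → outer ELSE → N
patient=Kai: ward='SURG' → outer ELSE → N
patient=Omar: ward='ER' → outer ELSE → N
patient=Priya: ward='PED' → inner[bmi >= 36] → N
patient=Quinn: ward='ER' → outer ELSE → N
patient=Rosa: ward='PED' → inner[bmi >= 21] → G
patient=Xiu: ward='ICU' → outer ELSE → N

A, P, N, N, N, N, N, G, N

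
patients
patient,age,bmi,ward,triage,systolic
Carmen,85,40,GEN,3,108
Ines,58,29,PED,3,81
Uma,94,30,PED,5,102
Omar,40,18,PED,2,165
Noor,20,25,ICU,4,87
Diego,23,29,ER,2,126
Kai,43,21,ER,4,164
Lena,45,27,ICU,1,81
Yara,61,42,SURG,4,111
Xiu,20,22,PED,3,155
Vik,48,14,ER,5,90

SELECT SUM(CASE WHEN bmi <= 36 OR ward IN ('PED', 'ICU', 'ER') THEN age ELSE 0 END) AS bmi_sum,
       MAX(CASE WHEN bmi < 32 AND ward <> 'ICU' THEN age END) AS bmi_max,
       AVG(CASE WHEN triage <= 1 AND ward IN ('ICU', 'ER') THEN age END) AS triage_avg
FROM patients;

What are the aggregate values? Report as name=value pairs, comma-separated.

[bmi_sum: bmi <= 36 OR ward IN ('PED', 'ICU', 'ER')]
patient=Carmen: ✗
patient=Ines: ✓ → 58
patient=Uma: ✓ → 94
patient=Omar: ✓ → 40
patient=Noor: ✓ → 20
patient=Diego: ✓ → 23
patient=Kai: ✓ → 43
patient=Lena: ✓ → 45
patient=Yara: ✗
patient=Xiu: ✓ → 20
patient=Vik: ✓ → 48
bmi_sum = 58 + 94 + 40 + 20 + 23 + 43 + 45 + 20 + 48 = 391
—
[bmi_max: bmi < 32 AND ward <> 'ICU']
patient=Carmen: ✗
patient=Ines: ✓ → 58
patient=Uma: ✓ → 94
patient=Omar: ✓ → 40
patient=Noor: ✗
patient=Diego: ✓ → 23
patient=Kai: ✓ → 43
patient=Lena: ✗
patient=Yara: ✗
patient=Xiu: ✓ → 20
patient=Vik: ✓ → 48
bmi_max = MAX(58, 94, 40, 23, 43, 20, 48) = 94
—
[triage_avg: triage <= 1 AND ward IN ('ICU', 'ER')]
patient=Carmen: ✗
patient=Ines: ✗
patient=Uma: ✗
patient=Omar: ✗
patient=Noor: ✗
patient=Diego: ✗
patient=Kai: ✗
patient=Lena: ✓ → 45
patient=Yara: ✗
patient=Xiu: ✗
patient=Vik: ✗
triage_avg = 45

bmi_sum=391, bmi_max=94, triage_avg=45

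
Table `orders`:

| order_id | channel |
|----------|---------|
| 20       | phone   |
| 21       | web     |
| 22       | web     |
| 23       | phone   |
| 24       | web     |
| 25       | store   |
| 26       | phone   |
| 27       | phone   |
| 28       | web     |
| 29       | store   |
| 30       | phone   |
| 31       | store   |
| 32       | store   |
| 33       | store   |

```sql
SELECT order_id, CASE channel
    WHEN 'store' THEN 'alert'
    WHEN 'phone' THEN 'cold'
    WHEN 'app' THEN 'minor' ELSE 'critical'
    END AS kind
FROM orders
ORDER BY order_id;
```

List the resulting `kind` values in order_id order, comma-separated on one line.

cold, critical, critical, cold, critical, alert, cold, cold, critical, alert, cold, alert, alert, alert

order_id=20: channel='phone' → cold
order_id=21: ELSE → critical
order_id=22: ELSE → critical
order_id=23: channel='phone' → cold
order_id=24: ELSE → critical
order_id=25: channel='store' → alert
order_id=26: channel='phone' → cold
order_id=27: channel='phone' → cold
order_id=28: ELSE → critical
order_id=29: channel='store' → alert
order_id=30: channel='phone' → cold
order_id=31: channel='store' → alert
order_id=32: channel='store' → alert
order_id=33: channel='store' → alert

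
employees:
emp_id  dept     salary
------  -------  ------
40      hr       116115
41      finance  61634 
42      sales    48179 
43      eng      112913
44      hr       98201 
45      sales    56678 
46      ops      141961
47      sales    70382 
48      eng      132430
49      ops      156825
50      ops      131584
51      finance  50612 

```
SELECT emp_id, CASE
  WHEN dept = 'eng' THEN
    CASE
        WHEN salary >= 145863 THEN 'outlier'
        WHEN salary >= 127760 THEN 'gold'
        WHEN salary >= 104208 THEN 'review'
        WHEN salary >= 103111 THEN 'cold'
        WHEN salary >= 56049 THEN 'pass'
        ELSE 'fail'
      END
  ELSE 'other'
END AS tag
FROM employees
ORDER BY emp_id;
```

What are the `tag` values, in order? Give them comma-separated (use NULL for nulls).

other, other, other, review, other, other, other, other, gold, other, other, other

emp_id=40: dept='hr' → outer ELSE → other
emp_id=41: dept='finance' → outer ELSE → other
emp_id=42: dept='sales' → outer ELSE → other
emp_id=43: dept='eng' → inner[salary >= 104208] → review
emp_id=44: dept='hr' → outer ELSE → other
emp_id=45: dept='sales' → outer ELSE → other
emp_id=46: dept='ops' → outer ELSE → other
emp_id=47: dept='sales' → outer ELSE → other
emp_id=48: dept='eng' → inner[salary >= 127760] → gold
emp_id=49: dept='ops' → outer ELSE → other
emp_id=50: dept='ops' → outer ELSE → other
emp_id=51: dept='finance' → outer ELSE → other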